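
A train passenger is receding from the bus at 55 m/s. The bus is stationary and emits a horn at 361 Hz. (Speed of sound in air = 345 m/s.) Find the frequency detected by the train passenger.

Only the observer moves, away from the source, so f' = f · (v − v_o)/v.
f' = 361 × (345 − 55)/345 = 361 × 290/345 ≈ 303 Hz.

303 Hz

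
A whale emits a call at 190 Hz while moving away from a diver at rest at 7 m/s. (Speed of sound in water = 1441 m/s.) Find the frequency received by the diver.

189 Hz

With the source moving away from a stationary observer, f' = f · v/(v + v_s).
f' = 190 × 1441/(1441 + 7) = 190 × 1441/1448 ≈ 189 Hz.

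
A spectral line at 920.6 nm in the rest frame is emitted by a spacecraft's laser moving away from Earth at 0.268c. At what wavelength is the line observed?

Relativistic Doppler for wavelength: λ' = λ₀ · √((1 + β)/(1 − β)).
λ' = 920.6 × √(1.2680/0.7320) = 920.6 × 1.31615 ≈ 1211.6 nm.

1211.6 nm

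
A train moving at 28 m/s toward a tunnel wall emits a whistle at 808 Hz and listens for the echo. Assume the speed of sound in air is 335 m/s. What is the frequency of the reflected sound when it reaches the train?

The tunnel wall receives the sound from a moving source: f₁ = f₀ · v/(v − v_e) = 808 × 335/307 ≈ 882 Hz.
On the return leg the train is a moving observer: f₂ = f₁ · (v + v_e)/v = 882 × 363/335 ≈ 955 Hz.
Equivalently f₂ = f₀ · (v + v_e)/(v − v_e).

955 Hz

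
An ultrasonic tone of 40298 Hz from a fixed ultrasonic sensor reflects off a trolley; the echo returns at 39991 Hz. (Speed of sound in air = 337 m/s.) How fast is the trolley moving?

1.29 m/s

Double Doppler shift off a moving reflector: f₂ = f₀ · (v + u)/(v − u) (u > 0 toward emitter).
Rearranging, u = v · (f₂ − f₀)/(f₂ + f₀) = 337 × -307/80289 ≈ -1.29 m/s.
So the trolley is moving at 1.29 m/s away from the emitter.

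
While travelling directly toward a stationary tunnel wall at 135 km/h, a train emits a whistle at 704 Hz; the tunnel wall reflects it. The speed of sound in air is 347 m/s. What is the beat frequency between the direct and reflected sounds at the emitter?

171 Hz

135 km/h = 37.5 m/s.
The tunnel wall receives the sound from a moving source: f₁ = f₀ · v/(v − v_e) = 704 × 347/309.5 ≈ 789.3 Hz.
On the return leg the train is a moving observer: f₂ = f₁ · (v + v_e)/v = 789.3 × 384.5/347 ≈ 874.6 Hz.
Beat against the emitted tone: |f₂ − f₀| = 2v_e·f₀/(v − v_e) = 2 × 37.5 × 704/309.5 ≈ 171 Hz.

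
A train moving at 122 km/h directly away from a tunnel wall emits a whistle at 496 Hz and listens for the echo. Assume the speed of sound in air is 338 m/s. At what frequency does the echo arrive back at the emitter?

406 Hz

122 km/h = 33.89 m/s.
The tunnel wall receives the sound from a moving source: f₁ = f₀ · v/(v + v_e) = 496 × 338/371.89 ≈ 451 Hz.
On the return leg the train is a moving observer: f₂ = f₁ · (v − v_e)/v = 451 × 304.11/338 ≈ 406 Hz.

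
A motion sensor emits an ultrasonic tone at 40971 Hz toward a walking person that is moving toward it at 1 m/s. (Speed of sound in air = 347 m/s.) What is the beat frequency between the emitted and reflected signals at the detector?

At the walking person (a moving observer), f₁ = f₀ · (v + u)/v = 40971 × 348/347 ≈ 41089 Hz.
On reflection it acts as a source moving toward the stationary detector: f₂ = f₁ · v/(v − u) = 41089 × 347/346 ≈ 41208 Hz.
Beat frequency: |f₂ − f₀| = 2u·f₀/(v − u) = 2 × 1 × 40971/346 ≈ 237 Hz.

237 Hz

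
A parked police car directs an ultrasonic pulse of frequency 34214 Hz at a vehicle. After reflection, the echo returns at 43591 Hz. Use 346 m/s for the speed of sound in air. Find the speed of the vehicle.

42 m/s

Double Doppler shift off a moving reflector: f₂ = f₀ · (v + u)/(v − u) (u > 0 toward emitter).
Rearranging, u = v · (f₂ − f₀)/(f₂ + f₀) = 346 × 9377/77805 ≈ 42 m/s.
So the vehicle is moving at 42 m/s toward the emitter.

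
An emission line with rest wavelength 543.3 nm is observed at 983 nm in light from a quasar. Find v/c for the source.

0.532c

λ'/λ₀ = 1.8093 > 1 (redshift), so the source is receding.
λ'/λ₀ = √((1 + β)/(1 − β)) for a receding source ⇒ β = (r² − 1)/(r² + 1) with r = λ'/λ₀.
β = (3.2736 − 1)/(3.2736 + 1) ≈ 0.532.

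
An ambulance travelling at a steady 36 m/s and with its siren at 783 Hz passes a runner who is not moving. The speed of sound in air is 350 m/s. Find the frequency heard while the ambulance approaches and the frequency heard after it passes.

873 Hz approaching; 710 Hz receding

Approaching: f₁ = f · v/(v − v_s) = 783 × 350/314 ≈ 873 Hz.
Receding: f₂ = f · v/(v + v_s) = 783 × 350/386 ≈ 710 Hz.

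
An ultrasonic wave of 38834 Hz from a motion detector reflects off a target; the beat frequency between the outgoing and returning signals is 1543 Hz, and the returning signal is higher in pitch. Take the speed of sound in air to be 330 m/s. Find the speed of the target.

Double Doppler shift off a moving reflector: f₂ = f₀ · (v + u)/(v − u) (u > 0 toward emitter).
Returning signal is higher, so f₂ = f₀ + Δf = 38834 + 1543 = 40377 Hz.
Rearranging, u = v · (f₂ − f₀)/(f₂ + f₀) = 330 × 1543/79211 ≈ 6.4 m/s.
So the target is moving at 6.4 m/s toward the emitter.

6.4 m/s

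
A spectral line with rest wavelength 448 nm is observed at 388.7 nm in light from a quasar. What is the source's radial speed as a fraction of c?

λ'/λ₀ = 0.8676 < 1 (blueshift), so the source is approaching.
λ'/λ₀ = √((1 − β)/(1 + β)) for an approaching source ⇒ β = (1 − r²)/(1 + r²) with r = λ'/λ₀.
β = (1 − 0.7528)/(1 + 0.7528) ≈ 0.141.

0.141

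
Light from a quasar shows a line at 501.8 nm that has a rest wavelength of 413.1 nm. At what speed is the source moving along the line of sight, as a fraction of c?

λ'/λ₀ = 1.2147 > 1 (redshift), so the source is receding.
λ'/λ₀ = √((1 + β)/(1 − β)) for a receding source ⇒ β = (r² − 1)/(r² + 1) with r = λ'/λ₀.
β = (1.4755 − 1)/(1.4755 + 1) ≈ 0.192.

0.192c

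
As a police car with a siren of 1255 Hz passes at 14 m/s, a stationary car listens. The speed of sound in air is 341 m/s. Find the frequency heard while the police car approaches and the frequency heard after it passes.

Approaching: f₁ = f · v/(v − v_s) = 1255 × 341/327 ≈ 1309 Hz.
Receding: f₂ = f · v/(v + v_s) = 1255 × 341/355 ≈ 1206 Hz.

1309 Hz approaching; 1206 Hz receding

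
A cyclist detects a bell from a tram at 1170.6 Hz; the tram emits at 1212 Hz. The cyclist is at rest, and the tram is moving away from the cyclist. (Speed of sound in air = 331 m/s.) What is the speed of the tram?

f' = f · v/(v + v_s) ⇒ v_s = v · |1 − f/f'|.
v_s = 331 × |1 − 1212/1170.6| = 331 × 0.03537 ≈ 11.7 m/s.

11.7 m/s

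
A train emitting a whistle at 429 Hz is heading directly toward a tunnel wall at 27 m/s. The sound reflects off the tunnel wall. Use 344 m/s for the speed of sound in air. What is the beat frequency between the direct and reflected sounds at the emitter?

The tunnel wall receives the sound from a moving source: f₁ = f₀ · v/(v − v_e) = 429 × 344/317 ≈ 465.5 Hz.
On the return leg the train is a moving observer: f₂ = f₁ · (v + v_e)/v = 465.5 × 371/344 ≈ 502.1 Hz.
Beat against the emitted tone: |f₂ − f₀| = 2v_e·f₀/(v − v_e) = 2 × 27 × 429/317 ≈ 73 Hz.

73 Hz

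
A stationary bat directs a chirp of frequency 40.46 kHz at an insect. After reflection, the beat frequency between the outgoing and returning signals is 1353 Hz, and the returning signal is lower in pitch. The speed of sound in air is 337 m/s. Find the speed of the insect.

5.7 m/s

Double Doppler shift off a moving reflector: f₂ = f₀ · (v + u)/(v − u) (u > 0 toward emitter).
Returning signal is lower, so f₂ = f₀ − Δf = 40460 − 1353 = 39107 Hz.
Rearranging, u = v · (f₂ − f₀)/(f₂ + f₀) = 337 × -1353/79567 ≈ -5.7 m/s.
So the insect is moving at 5.7 m/s away from the emitter.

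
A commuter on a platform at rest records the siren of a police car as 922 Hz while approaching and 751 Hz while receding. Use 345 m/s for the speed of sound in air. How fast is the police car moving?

f₁/f₂ = (v + v_s)/(v − v_s), so v_s = v · (f₁ − f₂)/(f₁ + f₂).
v_s = 345 × (922 − 751)/(922 + 751) = 345 × 171/1673 ≈ 35 m/s.

35 m/s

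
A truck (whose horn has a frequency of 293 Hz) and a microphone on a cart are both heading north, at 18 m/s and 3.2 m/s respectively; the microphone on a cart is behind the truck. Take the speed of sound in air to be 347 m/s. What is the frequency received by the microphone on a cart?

The microphone on a cart is behind, so the truck is moving away from it while the microphone on a cart is moving toward the truck.
With source receding and observer approaching, f' = f · (v + v_o)/(v + v_s).
f' = 293 × (347 + 3.2)/(347 + 18) = 293 × 350.2/365 ≈ 281 Hz.

281 Hz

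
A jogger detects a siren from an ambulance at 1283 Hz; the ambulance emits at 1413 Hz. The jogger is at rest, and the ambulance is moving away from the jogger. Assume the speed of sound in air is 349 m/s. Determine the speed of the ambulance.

35 m/s

f' = f · v/(v + v_s) ⇒ v_s = v · |1 − f/f'|.
v_s = 349 × |1 − 1413/1283| = 349 × 0.1013 ≈ 35 m/s.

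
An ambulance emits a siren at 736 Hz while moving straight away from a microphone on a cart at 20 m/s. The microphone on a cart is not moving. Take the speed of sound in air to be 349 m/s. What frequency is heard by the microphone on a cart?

696 Hz

With the source moving away from a stationary observer, f' = f · v/(v + v_s).
f' = 736 × 349/(349 + 20) = 736 × 349/369 ≈ 696 Hz.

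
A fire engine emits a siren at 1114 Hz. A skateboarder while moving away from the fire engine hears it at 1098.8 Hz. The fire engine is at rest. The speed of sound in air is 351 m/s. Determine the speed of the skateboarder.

4.8 m/s

f' = f · (v − v_o)/v ⇒ v_o = v · |f'/f − 1|.
v_o = 351 × |1098.8/1114 − 1| = 351 × 0.01364 ≈ 4.8 m/s.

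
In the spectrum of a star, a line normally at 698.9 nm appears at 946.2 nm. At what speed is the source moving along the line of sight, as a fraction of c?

λ'/λ₀ = 1.3538 > 1 (redshift), so the source is receding.
λ'/λ₀ = √((1 + β)/(1 − β)) for a receding source ⇒ β = (r² − 1)/(r² + 1) with r = λ'/λ₀.
β = (1.8329 − 1)/(1.8329 + 1) ≈ 0.294.

0.294c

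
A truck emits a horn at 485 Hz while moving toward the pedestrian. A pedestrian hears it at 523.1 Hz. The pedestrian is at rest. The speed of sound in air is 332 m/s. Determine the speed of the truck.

24.2 m/s

f' = f · v/(v − v_s) ⇒ v_s = v · |1 − f/f'|.
v_s = 332 × |1 − 485/523.1| = 332 × 0.07284 ≈ 24.2 m/s.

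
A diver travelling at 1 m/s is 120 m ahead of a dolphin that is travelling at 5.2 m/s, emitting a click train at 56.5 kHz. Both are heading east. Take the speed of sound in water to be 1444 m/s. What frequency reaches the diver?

The diver is ahead, so the dolphin is moving toward it while the diver is moving away from the dolphin.
Both move, so f' = f · (v − v_o)/(v − v_s).
f' = 56.5 × (1444 − 1)/(1444 − 5.2) = 56.5 × 1443/1438.8 ≈ 56.7 kHz.

56.7 kHz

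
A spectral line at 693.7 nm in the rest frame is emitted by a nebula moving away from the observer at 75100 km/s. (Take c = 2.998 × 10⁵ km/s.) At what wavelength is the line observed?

896.0 nm

β = v/c = 75100/299800 = 0.2505.
Relativistic Doppler for wavelength: λ' = λ₀ · √((1 + β)/(1 − β)).
λ' = 693.7 × √(1.2505/0.7495) = 693.7 × 1.29168 ≈ 896.0 nm.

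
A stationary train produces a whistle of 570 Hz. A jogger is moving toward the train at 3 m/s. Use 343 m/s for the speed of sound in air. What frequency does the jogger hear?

Only the observer moves, toward the source, so f' = f · (v + v_o)/v.
f' = 570 × (343 + 3)/343 = 570 × 346/343 ≈ 575 Hz.

575 Hz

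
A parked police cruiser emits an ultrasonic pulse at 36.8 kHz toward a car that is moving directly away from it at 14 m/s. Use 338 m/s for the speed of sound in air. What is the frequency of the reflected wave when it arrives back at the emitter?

At the car (a moving observer), f₁ = f₀ · (v − u)/v = 36.8 × 324/338 ≈ 35.3 kHz.
The reflection then acts as a moving source: f₂ = f₁ · v/(v + u) ≈ 33.9 kHz.

33.9 kHz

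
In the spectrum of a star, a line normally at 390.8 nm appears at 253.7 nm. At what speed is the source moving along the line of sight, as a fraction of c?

λ'/λ₀ = 0.6492 < 1 (blueshift), so the source is approaching.
λ'/λ₀ = √((1 − β)/(1 + β)) for an approaching source ⇒ β = (1 − r²)/(1 + r²) with r = λ'/λ₀.
β = (1 − 0.4214)/(1 + 0.4214) ≈ 0.407.

0.407c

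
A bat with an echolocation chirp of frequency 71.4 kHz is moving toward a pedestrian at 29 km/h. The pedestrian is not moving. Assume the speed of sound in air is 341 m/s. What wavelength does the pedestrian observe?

29 km/h = 8.056 m/s.
With the source moving toward a stationary observer, f' = f · v/(v − v_s).
f' = 71.4 × 341/(341 − 8.056) ≈ 73.1 kHz.
λ' = v/f' = 341/73127.5 ≈ 4.66 mm.

4.66 mm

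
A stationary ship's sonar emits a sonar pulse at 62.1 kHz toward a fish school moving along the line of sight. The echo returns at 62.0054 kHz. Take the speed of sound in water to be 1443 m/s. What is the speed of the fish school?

Double Doppler shift off a moving reflector: f₂ = f₀ · (v + u)/(v − u) (u > 0 toward emitter).
Rearranging, u = v · (f₂ − f₀)/(f₂ + f₀) = 1443 × -0.0946/124.1054 ≈ -1.10 m/s.
So the fish school is moving at 1.10 m/s away from the emitter.

1.10 m/s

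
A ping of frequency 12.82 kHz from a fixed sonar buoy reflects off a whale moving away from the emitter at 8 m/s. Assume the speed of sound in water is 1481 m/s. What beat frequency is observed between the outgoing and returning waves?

The whale first receives the wave as a moving observer: f₁ = f₀ · (v − u)/v = 12.82 × (1481 − 8)/1481 ≈ 12.7507 kHz.
The reflection then acts as a moving source: f₂ = f₁ · v/(v + u) ≈ 12.6822 kHz.
Equivalently f₂ = f₀ · (v − u)/(v + u).
Beat frequency (with f₀ = 12820 Hz): |f₂ − f₀| = 2u·f₀/(v + u) = 2 × 8 × 12820/1489 ≈ 138 Hz.

138 Hz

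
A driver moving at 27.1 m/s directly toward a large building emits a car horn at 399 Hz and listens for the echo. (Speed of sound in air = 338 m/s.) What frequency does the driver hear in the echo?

The large building receives the sound from a moving source: f₁ = f₀ · v/(v − v_e) = 399 × 338/310.9 ≈ 434 Hz.
On the return leg the driver is a moving observer: f₂ = f₁ · (v + v_e)/v = 434 × 365.1/338 ≈ 469 Hz.

469 Hz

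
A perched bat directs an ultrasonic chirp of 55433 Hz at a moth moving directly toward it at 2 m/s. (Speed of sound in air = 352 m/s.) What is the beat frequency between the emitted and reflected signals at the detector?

The moth first receives the wave as a moving observer: f₁ = f₀ · (v + u)/v = 55433 × (352 + 2)/352 ≈ 55748 Hz.
The reflection then acts as a moving source: f₂ = f₁ · v/(v − u) ≈ 56067 Hz.
Beat frequency: |f₂ − f₀| = 2u·f₀/(v − u) = 2 × 2 × 55433/350 ≈ 634 Hz.

634 Hz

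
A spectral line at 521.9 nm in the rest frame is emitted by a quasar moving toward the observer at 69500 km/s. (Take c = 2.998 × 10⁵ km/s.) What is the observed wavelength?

412.1 nm

β = v/c = 69500/299800 = 0.2318.
Relativistic Doppler for wavelength: λ' = λ₀ · √((1 − β)/(1 + β)).
λ' = 521.9 × √(0.7682/1.2318) = 521.9 × 0.78969 ≈ 412.1 nm.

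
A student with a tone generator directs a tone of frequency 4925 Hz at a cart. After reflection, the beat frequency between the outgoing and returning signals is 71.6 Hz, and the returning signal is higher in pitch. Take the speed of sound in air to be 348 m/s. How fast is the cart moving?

Double Doppler shift off a moving reflector: f₂ = f₀ · (v + u)/(v − u) (u > 0 toward emitter).
Returning signal is higher, so f₂ = f₀ + Δf = 4925 + 71.6 = 4996.6 Hz.
Rearranging, u = v · (f₂ − f₀)/(f₂ + f₀) = 348 × 71.6/9921.6 ≈ 2.51 m/s.
So the cart is moving at 2.51 m/s toward the emitter.

2.51 m/s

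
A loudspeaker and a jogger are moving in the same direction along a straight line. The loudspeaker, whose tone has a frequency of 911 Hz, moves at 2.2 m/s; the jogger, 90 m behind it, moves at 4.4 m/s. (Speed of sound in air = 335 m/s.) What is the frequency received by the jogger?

The jogger is behind, so the loudspeaker is moving away from it while the jogger is moving toward the loudspeaker.
General Doppler shift: f' = f · (v + v_o)/(v + v_s).
f' = 911 × (335 + 4.4)/(335 + 2.2) = 911 × 339.4/337.2 ≈ 917 Hz.

917 Hz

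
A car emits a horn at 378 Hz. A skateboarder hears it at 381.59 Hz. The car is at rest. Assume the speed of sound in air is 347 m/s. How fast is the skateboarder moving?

3.3 m/s

f' > f, so the skateboarder is approaching.
f' = f · (v + v_o)/v ⇒ v_o = v · |f'/f − 1|.
v_o = 347 × |381.59/378 − 1| = 347 × 0.009497 ≈ 3.3 m/s.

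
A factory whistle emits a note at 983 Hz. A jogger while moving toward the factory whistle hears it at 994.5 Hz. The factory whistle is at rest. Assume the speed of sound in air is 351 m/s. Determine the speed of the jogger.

4.1 m/s

f' = f · (v + v_o)/v ⇒ v_o = v · |f'/f − 1|.
v_o = 351 × |994.5/983 − 1| = 351 × 0.0117 ≈ 4.1 m/s.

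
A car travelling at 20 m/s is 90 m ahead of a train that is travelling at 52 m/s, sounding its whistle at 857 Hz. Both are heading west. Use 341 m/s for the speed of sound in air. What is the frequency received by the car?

952 Hz

The car is ahead, so the train is moving toward it while the car is moving away from the train.
General Doppler shift: f' = f · (v − v_o)/(v − v_s).
f' = 857 × (341 − 20)/(341 − 52) = 857 × 321/289 ≈ 952 Hz.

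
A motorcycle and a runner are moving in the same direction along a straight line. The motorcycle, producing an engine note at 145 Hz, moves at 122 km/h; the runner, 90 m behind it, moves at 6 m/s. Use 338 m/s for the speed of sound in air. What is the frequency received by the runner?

134 Hz

122 km/h = 33.89 m/s.
The runner is behind, so the motorcycle is moving away from it while the runner is moving toward the motorcycle.
General Doppler shift: f' = f · (v + v_o)/(v + v_s).
f' = 145 × (338 + 6)/(338 + 33.89) = 145 × 344/371.89 ≈ 134 Hz.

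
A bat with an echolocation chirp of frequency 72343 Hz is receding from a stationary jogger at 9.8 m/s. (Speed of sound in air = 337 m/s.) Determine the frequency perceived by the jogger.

70299 Hz

Moving source, stationary observer: f' = f · v/(v + v_s) since the source is receding.
f' = 72343 × 337/(337 + 9.8) = 72343 × 337/346.8 ≈ 70299 Hz.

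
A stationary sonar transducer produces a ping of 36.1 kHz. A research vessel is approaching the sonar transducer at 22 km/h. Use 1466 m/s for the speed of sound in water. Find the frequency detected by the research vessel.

22 km/h = 6.111 m/s.
Moving observer, stationary source: f' = f · (v + v_o)/v.
f' = 36.1 × (1466 + 6.111)/1466 = 36.1 × 1472.1/1466 ≈ 36.3 kHz.

36.3 kHz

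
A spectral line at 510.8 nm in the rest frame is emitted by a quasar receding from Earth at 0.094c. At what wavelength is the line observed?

561.3 nm

Relativistic Doppler for wavelength: λ' = λ₀ · √((1 + β)/(1 − β)).
λ' = 510.8 × √(1.0940/0.9060) = 510.8 × 1.09887 ≈ 561.3 nm.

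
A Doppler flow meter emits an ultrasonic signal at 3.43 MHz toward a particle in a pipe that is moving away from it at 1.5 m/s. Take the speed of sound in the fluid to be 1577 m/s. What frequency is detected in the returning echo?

3.423 MHz

The particle in a pipe first receives the wave as a moving observer: f₁ = f₀ · (v − u)/v = 3.43 × (1577 − 1.5)/1577 ≈ 3.427 MHz.
The reflection then acts as a moving source: f₂ = f₁ · v/(v + u) ≈ 3.423 MHz.
Equivalently f₂ = f₀ · (v − u)/(v + u).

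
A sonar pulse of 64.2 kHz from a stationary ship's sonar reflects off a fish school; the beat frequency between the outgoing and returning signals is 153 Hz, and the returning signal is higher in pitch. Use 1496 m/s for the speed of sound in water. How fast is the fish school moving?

Double Doppler shift off a moving reflector: f₂ = f₀ · (v + u)/(v − u) (u > 0 toward emitter).
Returning signal is higher, so f₂ = f₀ + Δf = 64200 + 153 = 64353 Hz.
Rearranging, u = v · (f₂ − f₀)/(f₂ + f₀) = 1496 × 153/128553 ≈ 1.78 m/s.
So the fish school is moving at 1.78 m/s toward the emitter.

1.78 m/s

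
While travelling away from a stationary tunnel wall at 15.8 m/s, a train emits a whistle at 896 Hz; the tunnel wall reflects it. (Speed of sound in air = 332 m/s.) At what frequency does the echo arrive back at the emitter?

The tunnel wall receives the sound from a moving source: f₁ = f₀ · v/(v + v_e) = 896 × 332/347.8 ≈ 855 Hz.
On the return leg the train is a moving observer: f₂ = f₁ · (v − v_e)/v = 855 × 316.2/332 ≈ 815 Hz.
Equivalently f₂ = f₀ · (v − v_e)/(v + v_e).

815 Hz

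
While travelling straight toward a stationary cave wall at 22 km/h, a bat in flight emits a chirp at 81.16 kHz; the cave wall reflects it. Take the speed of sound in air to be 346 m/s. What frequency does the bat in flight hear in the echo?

22 km/h = 6.111 m/s.
The cave wall receives the sound from a moving source: f₁ = f₀ · v/(v − v_e) = 81.16 × 346/339.89 ≈ 82.6 kHz.
On the return leg the bat in flight is a moving observer: f₂ = f₁ · (v + v_e)/v = 82.6 × 352.11/346 ≈ 84.1 kHz.

84.1 kHz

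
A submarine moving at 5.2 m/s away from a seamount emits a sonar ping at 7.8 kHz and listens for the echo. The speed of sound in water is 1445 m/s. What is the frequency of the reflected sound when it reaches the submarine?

7.74 kHz

The seamount receives the sound from a moving source: f₁ = f₀ · v/(v + v_e) = 7.8 × 1445/1450.2 ≈ 7.77 kHz.
On the return leg the submarine is a moving observer: f₂ = f₁ · (v − v_e)/v = 7.77 × 1439.8/1445 ≈ 7.74 kHz.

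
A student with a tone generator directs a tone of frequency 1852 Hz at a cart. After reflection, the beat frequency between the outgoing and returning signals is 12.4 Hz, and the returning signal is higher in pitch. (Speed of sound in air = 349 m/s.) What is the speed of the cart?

Double Doppler shift off a moving reflector: f₂ = f₀ · (v + u)/(v − u) (u > 0 toward emitter).
Returning signal is higher, so f₂ = f₀ + Δf = 1852 + 12.4 = 1864.4 Hz.
Rearranging, u = v · (f₂ − f₀)/(f₂ + f₀) = 349 × 12.4/3716.4 ≈ 1.16 m/s.
So the cart is moving at 1.16 m/s toward the emitter.

1.16 m/s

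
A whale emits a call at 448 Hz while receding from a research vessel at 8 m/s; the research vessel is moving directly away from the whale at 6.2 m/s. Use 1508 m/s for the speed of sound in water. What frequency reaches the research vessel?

444 Hz

General Doppler shift: f' = f · (v − v_o)/(v + v_s).
f' = 448 × (1508 − 6.2)/(1508 + 8) = 448 × 1501.8/1516 ≈ 444 Hz.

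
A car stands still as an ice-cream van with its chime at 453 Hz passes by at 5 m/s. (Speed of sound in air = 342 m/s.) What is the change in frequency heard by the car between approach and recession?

13.2 Hz

Approaching: f₁ = f · v/(v − v_s) = 453 × 342/337 ≈ 459.7 Hz.
Receding: f₂ = f · v/(v + v_s) = 453 × 342/347 ≈ 446.5 Hz.
Drop: f₁ − f₂ = 2f·v·v_s/(v² − v_s²) = 2 × 453 × 342 × 5/(342² − 5²) ≈ 13.2 Hz.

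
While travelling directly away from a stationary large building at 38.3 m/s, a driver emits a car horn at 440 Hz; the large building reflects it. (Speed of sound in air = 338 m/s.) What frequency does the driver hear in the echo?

350 Hz

The large building receives the sound from a moving source: f₁ = f₀ · v/(v + v_e) = 440 × 338/376.3 ≈ 395 Hz.
On the return leg the driver is a moving observer: f₂ = f₁ · (v − v_e)/v = 395 × 299.7/338 ≈ 350 Hz.
Equivalently f₂ = f₀ · (v − v_e)/(v + v_e).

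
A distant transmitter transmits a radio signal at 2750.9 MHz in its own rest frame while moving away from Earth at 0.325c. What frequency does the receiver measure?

Relativistic Doppler for frequency: f' = f₀ · √((1 − β)/(1 + β)).
f' = 2750.9 × √(0.6750/1.3250) = 2750.9 × 0.71375 ≈ 1963.4 MHz.

1963.4 MHz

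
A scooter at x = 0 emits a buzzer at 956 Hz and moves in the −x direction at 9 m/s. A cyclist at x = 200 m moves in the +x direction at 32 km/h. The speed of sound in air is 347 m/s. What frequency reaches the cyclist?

32 km/h = 8.889 m/s.
The observer lies on the +x side, so the source is heading away from the observer and the observer is heading away from the source.
Both move, so f' = f · (v − v_o)/(v + v_s).
f' = 956 × (347 − 8.889)/(347 + 9) = 956 × 338.11/356 ≈ 908 Hz.

908 Hz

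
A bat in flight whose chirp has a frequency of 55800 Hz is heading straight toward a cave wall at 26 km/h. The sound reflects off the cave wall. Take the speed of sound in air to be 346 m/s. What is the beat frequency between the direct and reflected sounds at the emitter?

26 km/h = 7.222 m/s.
The cave wall receives the sound from a moving source: f₁ = f₀ · v/(v − v_e) = 55800 × 346/338.78 ≈ 56990 Hz.
On the return leg the bat in flight is a moving observer: f₂ = f₁ · (v + v_e)/v = 56990 × 353.22/346 ≈ 58179 Hz.
Beat against the emitted tone: |f₂ − f₀| = 2v_e·f₀/(v − v_e) = 2 × 7.222 × 55800/338.78 ≈ 2379 Hz.

2379 Hz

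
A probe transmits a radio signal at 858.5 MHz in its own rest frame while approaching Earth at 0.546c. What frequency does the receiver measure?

1584.2 MHz

Relativistic Doppler for frequency: f' = f₀ · √((1 + β)/(1 − β)).
f' = 858.5 × √(1.5460/0.4540) = 858.5 × 1.84534 ≈ 1584.2 MHz.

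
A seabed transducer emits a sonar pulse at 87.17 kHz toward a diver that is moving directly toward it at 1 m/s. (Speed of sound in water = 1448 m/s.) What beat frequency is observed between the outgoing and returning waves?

120 Hz

At the diver (a moving observer), f₁ = f₀ · (v + u)/v = 87.17 × 1449/1448 ≈ 87.2302 kHz.
The reflection then acts as a moving source: f₂ = f₁ · v/(v − u) ≈ 87.2905 kHz.
Equivalently f₂ = f₀ · (v + u)/(v − u).
Beat frequency (with f₀ = 87170 Hz): |f₂ − f₀| = 2u·f₀/(v − u) = 2 × 1 × 87170/1447 ≈ 120 Hz.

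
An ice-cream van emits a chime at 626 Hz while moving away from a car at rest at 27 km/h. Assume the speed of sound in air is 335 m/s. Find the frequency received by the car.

612 Hz

27 km/h = 7.5 m/s.
Only the source moves, away from the listener, so f' = f · v/(v + v_s).
f' = 626 × 335/(335 + 7.5) = 626 × 335/342.5 ≈ 612 Hz.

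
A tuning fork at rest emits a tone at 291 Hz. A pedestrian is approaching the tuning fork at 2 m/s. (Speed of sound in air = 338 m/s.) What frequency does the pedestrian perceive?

Moving observer, stationary source: f' = f · (v + v_o)/v.
f' = 291 × (338 + 2)/338 = 291 × 340/338 ≈ 293 Hz.

293 Hz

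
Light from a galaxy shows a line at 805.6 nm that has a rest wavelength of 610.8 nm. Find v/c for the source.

0.270

λ'/λ₀ = 1.3189 > 1 (redshift), so the source is receding.
λ'/λ₀ = √((1 + β)/(1 − β)) for a receding source ⇒ β = (r² − 1)/(r² + 1) with r = λ'/λ₀.
β = (1.7396 − 1)/(1.7396 + 1) ≈ 0.270.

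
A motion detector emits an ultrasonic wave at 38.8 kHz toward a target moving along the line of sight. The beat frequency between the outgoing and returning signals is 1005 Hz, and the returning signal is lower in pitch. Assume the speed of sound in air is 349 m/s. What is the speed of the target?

4.6 m/s

Double Doppler shift off a moving reflector: f₂ = f₀ · (v + u)/(v − u) (u > 0 toward emitter).
Returning signal is lower, so f₂ = f₀ − Δf = 38800 − 1005 = 37795 Hz.
Rearranging, u = v · (f₂ − f₀)/(f₂ + f₀) = 349 × -1005/76595 ≈ -4.6 m/s.
So the target is moving at 4.6 m/s away from the emitter.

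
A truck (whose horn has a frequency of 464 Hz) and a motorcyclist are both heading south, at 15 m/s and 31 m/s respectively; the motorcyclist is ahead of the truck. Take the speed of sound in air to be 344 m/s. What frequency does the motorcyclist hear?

The motorcyclist is ahead, so the truck is moving toward it while the motorcyclist is moving away from the truck.
With source approaching and observer receding, f' = f · (v − v_o)/(v − v_s).
f' = 464 × (344 − 31)/(344 − 15) = 464 × 313/329 ≈ 441 Hz.

441 Hz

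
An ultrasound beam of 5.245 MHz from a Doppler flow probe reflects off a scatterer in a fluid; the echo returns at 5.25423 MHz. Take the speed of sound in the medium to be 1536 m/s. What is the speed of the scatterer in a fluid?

1.35 m/s

Double Doppler shift off a moving reflector: f₂ = f₀ · (v + u)/(v − u) (u > 0 toward emitter).
Rearranging, u = v · (f₂ − f₀)/(f₂ + f₀) = 1536 × 0.00923/10.49923 ≈ 1.35 m/s.
So the scatterer in a fluid is moving at 1.35 m/s toward the emitter.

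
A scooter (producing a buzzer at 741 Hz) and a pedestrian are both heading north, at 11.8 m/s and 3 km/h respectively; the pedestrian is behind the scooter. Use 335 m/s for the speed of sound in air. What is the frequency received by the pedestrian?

3 km/h = 0.8333 m/s.
The pedestrian is behind, so the scooter is moving away from it while the pedestrian is moving toward the scooter.
Both move, so f' = f · (v + v_o)/(v + v_s).
f' = 741 × (335 + 0.8333)/(335 + 11.8) = 741 × 335.83/346.8 ≈ 718 Hz.

718 Hz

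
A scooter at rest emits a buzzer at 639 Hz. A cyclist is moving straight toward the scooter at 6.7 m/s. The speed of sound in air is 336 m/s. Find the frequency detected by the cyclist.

652 Hz

Moving observer, stationary source: f' = f · (v + v_o)/v.
f' = 639 × (336 + 6.7)/336 = 639 × 342.7/336 ≈ 652 Hz.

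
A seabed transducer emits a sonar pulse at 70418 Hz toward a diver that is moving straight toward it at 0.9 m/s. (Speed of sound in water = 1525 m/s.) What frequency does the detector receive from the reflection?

70501 Hz

At the diver (a moving observer), f₁ = f₀ · (v + u)/v = 70418 × 1525.9/1525 ≈ 70460 Hz.
On reflection it acts as a source moving toward the stationary detector: f₂ = f₁ · v/(v − u) = 70460 × 1525/1524.1 ≈ 70501 Hz.
Equivalently f₂ = f₀ · (v + u)/(v − u).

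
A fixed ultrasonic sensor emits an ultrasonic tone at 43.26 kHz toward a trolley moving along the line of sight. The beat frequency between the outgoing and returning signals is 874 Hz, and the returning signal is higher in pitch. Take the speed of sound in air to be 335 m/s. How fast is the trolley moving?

3.4 m/s

Double Doppler shift off a moving reflector: f₂ = f₀ · (v + u)/(v − u) (u > 0 toward emitter).
Returning signal is higher, so f₂ = f₀ + Δf = 43260 + 874 = 44134 Hz.
Rearranging, u = v · (f₂ − f₀)/(f₂ + f₀) = 335 × 874/87394 ≈ 3.4 m/s.
So the trolley is moving at 3.4 m/s toward the emitter.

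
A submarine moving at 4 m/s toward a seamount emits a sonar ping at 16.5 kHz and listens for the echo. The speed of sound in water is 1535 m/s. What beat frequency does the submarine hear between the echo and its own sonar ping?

86 Hz

The seamount receives the sound from a moving source: f₁ = f₀ · v/(v − v_e) = 16.5 × 1535/1531 ≈ 16.5431 kHz.
On the return leg the submarine is a moving observer: f₂ = f₁ · (v + v_e)/v = 16.5431 × 1539/1535 ≈ 16.5862 kHz.
Equivalently f₂ = f₀ · (v + v_e)/(v − v_e).
Beat against the emitted tone (with f₀ = 16500 Hz): |f₂ − f₀| = 2v_e·f₀/(v − v_e) = 2 × 4 × 16500/1531 ≈ 86 Hz.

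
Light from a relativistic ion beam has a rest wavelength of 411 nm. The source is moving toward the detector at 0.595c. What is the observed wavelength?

Relativistic Doppler for wavelength: λ' = λ₀ · √((1 − β)/(1 + β)).
λ' = 411 × √(0.4050/1.5950) = 411 × 0.50390 ≈ 207.1 nm.

207.1 nm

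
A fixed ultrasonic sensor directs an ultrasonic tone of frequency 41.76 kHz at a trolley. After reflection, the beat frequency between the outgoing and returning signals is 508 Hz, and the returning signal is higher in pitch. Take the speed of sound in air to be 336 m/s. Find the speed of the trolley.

Double Doppler shift off a moving reflector: f₂ = f₀ · (v + u)/(v − u) (u > 0 toward emitter).
Returning signal is higher, so f₂ = f₀ + Δf = 41760 + 508 = 42268 Hz.
Rearranging, u = v · (f₂ − f₀)/(f₂ + f₀) = 336 × 508/84028 ≈ 2.03 m/s.
So the trolley is moving at 2.03 m/s toward the emitter.

2.03 m/s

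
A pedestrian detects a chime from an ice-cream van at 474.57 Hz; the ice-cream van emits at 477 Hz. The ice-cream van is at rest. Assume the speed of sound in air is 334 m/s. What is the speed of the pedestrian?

f' < f, so the pedestrian is receding.
f' = f · (v − v_o)/v ⇒ v_o = v · |f'/f − 1|.
v_o = 334 × |474.57/477 − 1| = 334 × 0.005094 ≈ 1.70 m/s.

1.70 m/s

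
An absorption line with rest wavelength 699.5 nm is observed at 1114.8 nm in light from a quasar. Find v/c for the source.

λ'/λ₀ = 1.5937 > 1 (redshift), so the source is receding.
λ'/λ₀ = √((1 + β)/(1 − β)) for a receding source ⇒ β = (r² − 1)/(r² + 1) with r = λ'/λ₀.
β = (2.5399 − 1)/(2.5399 + 1) ≈ 0.435.

0.435c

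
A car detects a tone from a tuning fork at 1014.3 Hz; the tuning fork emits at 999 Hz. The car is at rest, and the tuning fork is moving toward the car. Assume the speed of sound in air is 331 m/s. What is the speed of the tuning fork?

f' = f · v/(v − v_s) ⇒ v_s = v · |1 − f/f'|.
v_s = 331 × |1 − 999/1014.3| = 331 × 0.01508 ≈ 5.0 m/s.

5.0 m/s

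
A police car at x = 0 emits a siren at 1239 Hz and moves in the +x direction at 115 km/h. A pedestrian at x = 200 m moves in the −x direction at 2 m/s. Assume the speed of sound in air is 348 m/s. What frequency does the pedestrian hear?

115 km/h = 31.94 m/s.
The observer lies on the +x side, so the source is heading toward the observer and the observer is heading toward the source.
With source approaching and observer approaching, f' = f · (v + v_o)/(v − v_s).
f' = 1239 × (348 + 2)/(348 − 31.94) = 1239 × 350/316.06 ≈ 1372 Hz.

1372 Hz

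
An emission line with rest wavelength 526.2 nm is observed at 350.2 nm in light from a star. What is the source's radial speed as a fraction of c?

λ'/λ₀ = 0.6655 < 1 (blueshift), so the source is approaching.
λ'/λ₀ = √((1 − β)/(1 + β)) for an approaching source ⇒ β = (1 − r²)/(1 + r²) with r = λ'/λ₀.
β = (1 − 0.4429)/(1 + 0.4429) ≈ 0.386.

0.386c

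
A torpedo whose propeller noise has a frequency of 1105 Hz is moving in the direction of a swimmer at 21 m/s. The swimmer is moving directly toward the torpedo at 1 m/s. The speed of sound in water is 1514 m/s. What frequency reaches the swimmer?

With source approaching and observer approaching, f' = f · (v + v_o)/(v − v_s).
f' = 1105 × (1514 + 1)/(1514 − 21) = 1105 × 1515/1493 ≈ 1121 Hz.

1121 Hz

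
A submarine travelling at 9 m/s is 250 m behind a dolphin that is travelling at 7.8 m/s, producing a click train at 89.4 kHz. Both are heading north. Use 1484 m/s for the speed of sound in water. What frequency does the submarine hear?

89.5 kHz

The submarine is behind, so the dolphin is moving away from it while the submarine is moving toward the dolphin.
Both move, so f' = f · (v + v_o)/(v + v_s).
f' = 89.4 × (1484 + 9)/(1484 + 7.8) = 89.4 × 1493/1491.8 ≈ 89.5 kHz.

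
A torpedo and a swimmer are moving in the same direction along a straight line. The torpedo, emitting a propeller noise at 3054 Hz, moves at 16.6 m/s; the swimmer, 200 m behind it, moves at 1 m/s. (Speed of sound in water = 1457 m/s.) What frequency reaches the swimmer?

The swimmer is behind, so the torpedo is moving away from it while the swimmer is moving toward the torpedo.
With source receding and observer approaching, f' = f · (v + v_o)/(v + v_s).
f' = 3054 × (1457 + 1)/(1457 + 16.6) = 3054 × 1458/1473.6 ≈ 3022 Hz.

3022 Hz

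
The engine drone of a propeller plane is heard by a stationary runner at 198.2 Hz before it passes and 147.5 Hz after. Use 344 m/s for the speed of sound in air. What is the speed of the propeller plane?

f₁/f₂ = (v + v_s)/(v − v_s), so v_s = v · (f₁ − f₂)/(f₁ + f₂).
v_s = 344 × (198.2 − 147.5)/(198.2 + 147.5) = 344 × 50.7/345.7 ≈ 50 m/s.

50 m/s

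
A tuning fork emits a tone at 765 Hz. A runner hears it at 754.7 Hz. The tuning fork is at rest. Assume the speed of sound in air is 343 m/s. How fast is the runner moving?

f' < f, so the runner is receding.
f' = f · (v − v_o)/v ⇒ v_o = v · |f'/f − 1|.
v_o = 343 × |754.7/765 − 1| = 343 × 0.01346 ≈ 4.6 m/s.

4.6 m/s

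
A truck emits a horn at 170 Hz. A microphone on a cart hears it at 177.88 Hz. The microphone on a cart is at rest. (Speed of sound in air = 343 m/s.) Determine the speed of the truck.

f' > f, so the truck is approaching.
f' = f · v/(v − v_s) ⇒ v_s = v · |1 − f/f'|.
v_s = 343 × |1 − 170/177.88| = 343 × 0.0443 ≈ 15.2 m/s.

15.2 m/s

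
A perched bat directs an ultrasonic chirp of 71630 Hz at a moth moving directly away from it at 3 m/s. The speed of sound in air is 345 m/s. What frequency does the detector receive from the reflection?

70395 Hz

The moth first receives the wave as a moving observer: f₁ = f₀ · (v − u)/v = 71630 × (345 − 3)/345 ≈ 71007 Hz.
The reflection then acts as a moving source: f₂ = f₁ · v/(v + u) ≈ 70395 Hz.
Equivalently f₂ = f₀ · (v − u)/(v + u).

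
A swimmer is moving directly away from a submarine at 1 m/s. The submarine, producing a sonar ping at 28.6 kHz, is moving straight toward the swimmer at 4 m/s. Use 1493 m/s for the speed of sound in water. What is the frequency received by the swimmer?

28.7 kHz

Both move, so f' = f · (v − v_o)/(v − v_s).
f' = 28.6 × (1493 − 1)/(1493 − 4) = 28.6 × 1492/1489 ≈ 28.7 kHz.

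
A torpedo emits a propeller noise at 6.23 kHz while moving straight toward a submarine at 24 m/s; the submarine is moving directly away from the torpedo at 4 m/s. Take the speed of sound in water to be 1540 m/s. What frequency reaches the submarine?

Both move, so f' = f · (v − v_o)/(v − v_s).
f' = 6.23 × (1540 − 4)/(1540 − 24) = 6.23 × 1536/1516 ≈ 6.31 kHz.

6.31 kHz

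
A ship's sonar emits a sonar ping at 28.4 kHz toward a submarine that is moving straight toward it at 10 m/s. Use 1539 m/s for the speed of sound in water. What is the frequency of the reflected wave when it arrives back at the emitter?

28.8 kHz

At the submarine (a moving observer), f₁ = f₀ · (v + u)/v = 28.4 × 1549/1539 ≈ 28.6 kHz.
On reflection it acts as a source moving toward the stationary detector: f₂ = f₁ · v/(v − u) = 28.6 × 1539/1529 ≈ 28.8 kHz.
Equivalently f₂ = f₀ · (v + u)/(v − u).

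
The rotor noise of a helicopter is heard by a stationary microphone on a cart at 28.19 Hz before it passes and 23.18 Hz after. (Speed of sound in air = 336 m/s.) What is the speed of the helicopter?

33 m/s

f₁/f₂ = (v + v_s)/(v − v_s), so v_s = v · (f₁ − f₂)/(f₁ + f₂).
v_s = 336 × (28.19 − 23.18)/(28.19 + 23.18) = 336 × 5.01/51.37 ≈ 33 m/s.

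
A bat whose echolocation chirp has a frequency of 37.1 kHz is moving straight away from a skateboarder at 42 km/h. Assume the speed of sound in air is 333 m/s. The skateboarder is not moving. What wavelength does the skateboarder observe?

9.29 mm

42 km/h = 11.67 m/s.
Only the source moves, away from the listener, so f' = f · v/(v + v_s).
f' = 37.1 × 333/(333 + 11.67) ≈ 35.8 kHz.
λ' = v/f' = 333/35844.2 ≈ 9.29 mm.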